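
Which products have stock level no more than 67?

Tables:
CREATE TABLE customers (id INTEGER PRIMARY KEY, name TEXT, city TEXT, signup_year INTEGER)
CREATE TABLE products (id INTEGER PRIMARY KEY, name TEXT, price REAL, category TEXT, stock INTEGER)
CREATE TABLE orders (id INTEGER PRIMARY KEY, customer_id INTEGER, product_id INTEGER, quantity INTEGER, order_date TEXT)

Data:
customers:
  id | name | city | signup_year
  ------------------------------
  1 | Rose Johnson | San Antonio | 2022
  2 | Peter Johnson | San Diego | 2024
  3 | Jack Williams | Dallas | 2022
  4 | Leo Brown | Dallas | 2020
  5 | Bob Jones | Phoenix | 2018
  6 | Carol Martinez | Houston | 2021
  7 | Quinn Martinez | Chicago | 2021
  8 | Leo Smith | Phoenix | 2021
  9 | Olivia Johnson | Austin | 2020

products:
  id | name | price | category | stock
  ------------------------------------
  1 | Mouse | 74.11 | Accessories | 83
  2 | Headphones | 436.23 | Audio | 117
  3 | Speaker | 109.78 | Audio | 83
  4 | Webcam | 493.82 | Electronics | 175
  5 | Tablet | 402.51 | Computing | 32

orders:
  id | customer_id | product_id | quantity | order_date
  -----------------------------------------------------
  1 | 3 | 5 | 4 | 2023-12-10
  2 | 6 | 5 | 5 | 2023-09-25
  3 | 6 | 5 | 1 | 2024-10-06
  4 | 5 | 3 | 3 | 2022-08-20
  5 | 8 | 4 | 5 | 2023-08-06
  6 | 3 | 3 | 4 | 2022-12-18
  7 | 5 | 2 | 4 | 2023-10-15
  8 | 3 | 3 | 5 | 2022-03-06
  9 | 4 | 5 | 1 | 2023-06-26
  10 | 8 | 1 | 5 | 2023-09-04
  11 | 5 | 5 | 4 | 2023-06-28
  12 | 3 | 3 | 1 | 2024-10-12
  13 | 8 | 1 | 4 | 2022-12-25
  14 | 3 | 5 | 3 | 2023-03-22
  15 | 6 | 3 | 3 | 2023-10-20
SELECT name, stock FROM products WHERE stock <= 67

Execution result:
name | stock
Tablet | 32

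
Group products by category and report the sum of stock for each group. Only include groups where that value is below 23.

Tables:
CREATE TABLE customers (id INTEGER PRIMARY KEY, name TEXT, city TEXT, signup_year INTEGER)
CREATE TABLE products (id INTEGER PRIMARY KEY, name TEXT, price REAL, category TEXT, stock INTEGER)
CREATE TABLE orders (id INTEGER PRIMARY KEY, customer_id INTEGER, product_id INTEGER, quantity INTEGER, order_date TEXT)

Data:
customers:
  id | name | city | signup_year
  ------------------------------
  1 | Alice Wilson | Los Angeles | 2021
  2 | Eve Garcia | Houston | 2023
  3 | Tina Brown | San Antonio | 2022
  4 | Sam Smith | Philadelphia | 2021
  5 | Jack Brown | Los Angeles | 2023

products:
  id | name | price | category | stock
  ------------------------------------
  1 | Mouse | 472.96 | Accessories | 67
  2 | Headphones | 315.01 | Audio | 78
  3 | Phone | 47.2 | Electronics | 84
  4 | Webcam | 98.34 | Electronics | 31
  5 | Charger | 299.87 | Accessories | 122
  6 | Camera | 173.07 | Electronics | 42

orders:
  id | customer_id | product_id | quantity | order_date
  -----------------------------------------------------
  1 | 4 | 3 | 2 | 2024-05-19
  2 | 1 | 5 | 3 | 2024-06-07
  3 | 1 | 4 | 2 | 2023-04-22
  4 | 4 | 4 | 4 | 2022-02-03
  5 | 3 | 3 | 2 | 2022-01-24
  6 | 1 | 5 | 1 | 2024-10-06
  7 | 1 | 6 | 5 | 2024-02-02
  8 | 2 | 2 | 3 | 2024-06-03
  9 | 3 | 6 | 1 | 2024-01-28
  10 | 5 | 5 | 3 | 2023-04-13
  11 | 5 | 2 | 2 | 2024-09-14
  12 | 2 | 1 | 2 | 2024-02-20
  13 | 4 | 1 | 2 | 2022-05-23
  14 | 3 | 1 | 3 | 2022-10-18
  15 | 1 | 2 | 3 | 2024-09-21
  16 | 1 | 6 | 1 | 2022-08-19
SELECT category, SUM(stock) AS sum_stock FROM products GROUP BY category HAVING SUM(stock) < 23

Execution result:
(no rows)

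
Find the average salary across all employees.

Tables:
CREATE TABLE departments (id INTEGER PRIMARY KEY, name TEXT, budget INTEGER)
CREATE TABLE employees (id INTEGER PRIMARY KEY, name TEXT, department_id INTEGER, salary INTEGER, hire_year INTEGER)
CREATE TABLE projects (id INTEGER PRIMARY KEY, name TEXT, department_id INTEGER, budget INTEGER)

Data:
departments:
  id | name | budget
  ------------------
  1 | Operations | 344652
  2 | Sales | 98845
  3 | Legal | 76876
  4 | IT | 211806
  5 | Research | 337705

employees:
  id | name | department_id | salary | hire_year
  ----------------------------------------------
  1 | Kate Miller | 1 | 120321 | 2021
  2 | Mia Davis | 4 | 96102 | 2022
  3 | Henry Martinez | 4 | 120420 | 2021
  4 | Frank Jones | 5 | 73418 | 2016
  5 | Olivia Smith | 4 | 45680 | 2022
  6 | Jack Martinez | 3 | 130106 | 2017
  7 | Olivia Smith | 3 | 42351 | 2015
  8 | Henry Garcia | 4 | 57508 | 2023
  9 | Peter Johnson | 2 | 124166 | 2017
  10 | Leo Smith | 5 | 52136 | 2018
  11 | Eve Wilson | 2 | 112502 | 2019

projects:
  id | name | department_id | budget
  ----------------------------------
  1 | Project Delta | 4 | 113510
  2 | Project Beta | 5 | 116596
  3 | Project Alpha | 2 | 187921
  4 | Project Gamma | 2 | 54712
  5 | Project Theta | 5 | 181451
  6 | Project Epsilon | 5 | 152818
SELECT AVG(salary) FROM employees

Execution result:
88610.00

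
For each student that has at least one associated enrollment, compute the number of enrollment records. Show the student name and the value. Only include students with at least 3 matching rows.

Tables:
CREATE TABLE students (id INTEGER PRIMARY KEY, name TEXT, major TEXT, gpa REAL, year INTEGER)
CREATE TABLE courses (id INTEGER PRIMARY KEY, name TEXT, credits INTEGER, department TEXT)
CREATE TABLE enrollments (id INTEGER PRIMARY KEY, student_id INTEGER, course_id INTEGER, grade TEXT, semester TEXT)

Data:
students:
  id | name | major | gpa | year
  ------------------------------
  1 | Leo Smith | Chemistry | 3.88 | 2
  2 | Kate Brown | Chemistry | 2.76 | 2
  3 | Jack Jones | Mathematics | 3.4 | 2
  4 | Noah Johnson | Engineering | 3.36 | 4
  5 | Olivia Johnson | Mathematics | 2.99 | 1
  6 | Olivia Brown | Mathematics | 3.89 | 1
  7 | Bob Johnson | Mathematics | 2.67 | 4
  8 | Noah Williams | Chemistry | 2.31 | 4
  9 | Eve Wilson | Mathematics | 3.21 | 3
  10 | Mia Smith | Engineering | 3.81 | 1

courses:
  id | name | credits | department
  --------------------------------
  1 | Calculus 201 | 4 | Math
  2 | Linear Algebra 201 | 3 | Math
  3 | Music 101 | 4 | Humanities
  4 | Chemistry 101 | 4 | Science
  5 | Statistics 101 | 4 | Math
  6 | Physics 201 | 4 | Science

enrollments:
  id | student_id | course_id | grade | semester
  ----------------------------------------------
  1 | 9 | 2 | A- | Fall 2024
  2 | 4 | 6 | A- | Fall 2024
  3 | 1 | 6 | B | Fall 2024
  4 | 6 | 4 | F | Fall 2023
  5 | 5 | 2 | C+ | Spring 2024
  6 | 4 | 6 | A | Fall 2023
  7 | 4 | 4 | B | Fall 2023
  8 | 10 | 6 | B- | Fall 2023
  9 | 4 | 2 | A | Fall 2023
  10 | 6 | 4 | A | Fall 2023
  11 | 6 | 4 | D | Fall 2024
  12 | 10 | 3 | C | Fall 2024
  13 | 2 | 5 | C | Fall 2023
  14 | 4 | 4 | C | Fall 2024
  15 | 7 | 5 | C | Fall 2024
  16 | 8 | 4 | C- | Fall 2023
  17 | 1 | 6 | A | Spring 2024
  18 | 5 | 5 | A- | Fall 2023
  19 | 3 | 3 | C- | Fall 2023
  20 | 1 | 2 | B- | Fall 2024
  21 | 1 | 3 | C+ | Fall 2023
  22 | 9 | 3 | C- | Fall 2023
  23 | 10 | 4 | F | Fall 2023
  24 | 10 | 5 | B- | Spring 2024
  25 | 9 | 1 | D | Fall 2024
SELECT p.name, COUNT(*) AS n FROM enrollments c JOIN students p ON c.student_id = p.id GROUP BY p.id, p.name HAVING COUNT(*) >= 3

Execution result:
name | n
Leo Smith | 4
Noah Johnson | 5
Olivia Brown | 3
Eve Wilson | 3
Mia Smith | 4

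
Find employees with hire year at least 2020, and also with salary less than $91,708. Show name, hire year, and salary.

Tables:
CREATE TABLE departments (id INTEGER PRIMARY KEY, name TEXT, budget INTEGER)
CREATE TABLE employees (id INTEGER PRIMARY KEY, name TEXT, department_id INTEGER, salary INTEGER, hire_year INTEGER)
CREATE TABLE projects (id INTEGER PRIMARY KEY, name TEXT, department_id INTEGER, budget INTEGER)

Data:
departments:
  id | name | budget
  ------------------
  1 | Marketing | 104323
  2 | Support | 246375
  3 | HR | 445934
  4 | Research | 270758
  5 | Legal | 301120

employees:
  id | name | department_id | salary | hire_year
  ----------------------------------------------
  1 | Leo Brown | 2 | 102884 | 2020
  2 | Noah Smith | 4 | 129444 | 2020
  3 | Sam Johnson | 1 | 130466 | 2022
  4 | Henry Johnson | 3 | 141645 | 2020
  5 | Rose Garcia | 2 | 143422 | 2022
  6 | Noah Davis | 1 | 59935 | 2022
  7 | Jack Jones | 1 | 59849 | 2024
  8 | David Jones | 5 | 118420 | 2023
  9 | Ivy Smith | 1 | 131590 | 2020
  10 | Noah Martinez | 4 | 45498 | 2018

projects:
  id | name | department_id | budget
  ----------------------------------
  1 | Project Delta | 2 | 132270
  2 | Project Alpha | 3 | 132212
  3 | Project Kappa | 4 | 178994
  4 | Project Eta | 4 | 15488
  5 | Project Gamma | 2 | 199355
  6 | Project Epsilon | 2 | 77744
SELECT name, hire_year, salary FROM employees WHERE hire_year >= 2020 AND salary < 91708

Execution result:
name | hire_year | salary
Noah Davis | 2022 | 59935
Jack Jones | 2024 | 59849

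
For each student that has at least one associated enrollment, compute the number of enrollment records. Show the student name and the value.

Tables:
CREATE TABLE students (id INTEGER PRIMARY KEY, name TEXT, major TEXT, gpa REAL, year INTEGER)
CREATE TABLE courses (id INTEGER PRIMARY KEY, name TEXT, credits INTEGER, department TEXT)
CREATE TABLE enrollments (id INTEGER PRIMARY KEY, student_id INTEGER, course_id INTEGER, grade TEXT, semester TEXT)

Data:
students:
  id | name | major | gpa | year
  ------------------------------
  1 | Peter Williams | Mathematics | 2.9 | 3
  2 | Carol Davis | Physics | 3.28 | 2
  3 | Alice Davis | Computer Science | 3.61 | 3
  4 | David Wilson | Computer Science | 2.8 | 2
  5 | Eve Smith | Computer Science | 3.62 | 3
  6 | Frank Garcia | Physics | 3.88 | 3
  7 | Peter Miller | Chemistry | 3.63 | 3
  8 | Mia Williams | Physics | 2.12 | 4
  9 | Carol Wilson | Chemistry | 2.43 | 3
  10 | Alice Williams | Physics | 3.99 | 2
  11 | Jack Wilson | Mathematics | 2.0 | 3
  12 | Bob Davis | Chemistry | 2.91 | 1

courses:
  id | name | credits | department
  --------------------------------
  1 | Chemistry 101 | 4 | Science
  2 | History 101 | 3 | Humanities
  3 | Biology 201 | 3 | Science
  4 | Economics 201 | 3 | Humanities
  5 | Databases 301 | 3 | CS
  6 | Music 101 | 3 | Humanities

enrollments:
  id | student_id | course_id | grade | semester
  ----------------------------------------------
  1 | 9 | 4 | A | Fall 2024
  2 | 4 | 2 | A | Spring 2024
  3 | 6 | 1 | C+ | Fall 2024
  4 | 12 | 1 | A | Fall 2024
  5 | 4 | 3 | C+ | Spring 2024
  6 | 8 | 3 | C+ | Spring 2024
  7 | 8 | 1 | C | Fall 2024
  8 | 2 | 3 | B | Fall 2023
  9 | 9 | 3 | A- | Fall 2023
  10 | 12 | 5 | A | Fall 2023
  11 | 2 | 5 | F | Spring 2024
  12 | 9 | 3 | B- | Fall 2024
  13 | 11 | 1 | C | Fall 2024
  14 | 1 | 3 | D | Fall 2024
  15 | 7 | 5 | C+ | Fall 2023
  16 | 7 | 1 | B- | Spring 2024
SELECT p.name, COUNT(*) AS n FROM enrollments c JOIN students p ON c.student_id = p.id GROUP BY p.id, p.name

Execution result:
name | n
Peter Williams | 1
Carol Davis | 2
David Wilson | 2
Frank Garcia | 1
Peter Miller | 2
Mia Williams | 2
Carol Wilson | 3
Jack Wilson | 1
Bob Davis | 2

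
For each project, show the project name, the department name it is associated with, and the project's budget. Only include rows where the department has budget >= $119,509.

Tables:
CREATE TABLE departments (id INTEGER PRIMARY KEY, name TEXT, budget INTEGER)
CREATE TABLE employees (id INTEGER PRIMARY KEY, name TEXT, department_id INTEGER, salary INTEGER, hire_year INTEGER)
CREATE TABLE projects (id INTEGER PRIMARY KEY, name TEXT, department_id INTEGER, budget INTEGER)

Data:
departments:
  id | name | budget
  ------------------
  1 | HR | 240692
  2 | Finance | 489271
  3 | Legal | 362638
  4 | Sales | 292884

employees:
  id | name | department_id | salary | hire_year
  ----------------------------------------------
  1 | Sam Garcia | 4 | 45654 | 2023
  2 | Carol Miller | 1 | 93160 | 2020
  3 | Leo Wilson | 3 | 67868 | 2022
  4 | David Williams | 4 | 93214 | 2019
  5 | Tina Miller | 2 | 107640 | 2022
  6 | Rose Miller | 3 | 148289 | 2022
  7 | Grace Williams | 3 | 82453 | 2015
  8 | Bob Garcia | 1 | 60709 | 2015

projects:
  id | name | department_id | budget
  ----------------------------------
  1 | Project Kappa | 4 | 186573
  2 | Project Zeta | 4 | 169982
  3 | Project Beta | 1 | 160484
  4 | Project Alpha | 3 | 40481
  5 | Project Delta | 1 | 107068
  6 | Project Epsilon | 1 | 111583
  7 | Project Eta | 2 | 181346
SELECT c.name, p.name AS department, c.budget FROM projects c JOIN departments p ON c.department_id = p.id WHERE p.budget >= 119509

Execution result:
name | department | budget
Project Kappa | Sales | 186573
Project Zeta | Sales | 169982
Project Beta | HR | 160484
Project Alpha | Legal | 40481
Project Delta | HR | 107068
Project Epsilon | HR | 111583
Project Eta | Finance | 181346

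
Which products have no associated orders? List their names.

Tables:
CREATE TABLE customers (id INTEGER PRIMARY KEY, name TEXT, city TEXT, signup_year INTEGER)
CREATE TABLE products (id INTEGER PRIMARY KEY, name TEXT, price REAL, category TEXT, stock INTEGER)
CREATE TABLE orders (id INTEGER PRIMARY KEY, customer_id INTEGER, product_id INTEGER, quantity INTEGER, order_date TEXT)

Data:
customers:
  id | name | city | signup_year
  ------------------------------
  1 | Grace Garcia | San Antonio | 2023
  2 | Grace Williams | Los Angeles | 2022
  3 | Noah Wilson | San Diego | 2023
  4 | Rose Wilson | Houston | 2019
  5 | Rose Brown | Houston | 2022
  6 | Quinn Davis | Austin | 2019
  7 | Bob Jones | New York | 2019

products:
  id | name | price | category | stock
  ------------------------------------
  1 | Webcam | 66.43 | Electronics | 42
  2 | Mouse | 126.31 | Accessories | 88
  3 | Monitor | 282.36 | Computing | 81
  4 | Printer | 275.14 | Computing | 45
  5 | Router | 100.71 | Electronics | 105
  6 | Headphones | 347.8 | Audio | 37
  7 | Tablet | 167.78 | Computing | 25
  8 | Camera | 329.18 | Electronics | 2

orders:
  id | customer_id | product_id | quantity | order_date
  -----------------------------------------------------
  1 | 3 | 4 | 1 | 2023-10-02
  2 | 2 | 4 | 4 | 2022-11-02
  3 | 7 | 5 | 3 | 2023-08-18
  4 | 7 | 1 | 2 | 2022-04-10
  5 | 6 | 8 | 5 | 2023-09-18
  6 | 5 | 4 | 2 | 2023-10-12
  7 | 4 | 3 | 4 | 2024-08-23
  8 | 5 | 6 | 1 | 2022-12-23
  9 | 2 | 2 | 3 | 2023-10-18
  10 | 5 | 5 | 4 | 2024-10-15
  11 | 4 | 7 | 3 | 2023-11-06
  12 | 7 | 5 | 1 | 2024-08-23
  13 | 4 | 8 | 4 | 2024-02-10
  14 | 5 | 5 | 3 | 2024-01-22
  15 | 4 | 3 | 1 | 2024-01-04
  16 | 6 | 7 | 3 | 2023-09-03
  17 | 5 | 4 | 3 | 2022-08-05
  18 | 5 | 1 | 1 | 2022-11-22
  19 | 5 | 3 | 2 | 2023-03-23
SELECT p.name FROM products p LEFT JOIN orders c ON c.product_id = p.id WHERE c.id IS NULL

Execution result:
(no rows)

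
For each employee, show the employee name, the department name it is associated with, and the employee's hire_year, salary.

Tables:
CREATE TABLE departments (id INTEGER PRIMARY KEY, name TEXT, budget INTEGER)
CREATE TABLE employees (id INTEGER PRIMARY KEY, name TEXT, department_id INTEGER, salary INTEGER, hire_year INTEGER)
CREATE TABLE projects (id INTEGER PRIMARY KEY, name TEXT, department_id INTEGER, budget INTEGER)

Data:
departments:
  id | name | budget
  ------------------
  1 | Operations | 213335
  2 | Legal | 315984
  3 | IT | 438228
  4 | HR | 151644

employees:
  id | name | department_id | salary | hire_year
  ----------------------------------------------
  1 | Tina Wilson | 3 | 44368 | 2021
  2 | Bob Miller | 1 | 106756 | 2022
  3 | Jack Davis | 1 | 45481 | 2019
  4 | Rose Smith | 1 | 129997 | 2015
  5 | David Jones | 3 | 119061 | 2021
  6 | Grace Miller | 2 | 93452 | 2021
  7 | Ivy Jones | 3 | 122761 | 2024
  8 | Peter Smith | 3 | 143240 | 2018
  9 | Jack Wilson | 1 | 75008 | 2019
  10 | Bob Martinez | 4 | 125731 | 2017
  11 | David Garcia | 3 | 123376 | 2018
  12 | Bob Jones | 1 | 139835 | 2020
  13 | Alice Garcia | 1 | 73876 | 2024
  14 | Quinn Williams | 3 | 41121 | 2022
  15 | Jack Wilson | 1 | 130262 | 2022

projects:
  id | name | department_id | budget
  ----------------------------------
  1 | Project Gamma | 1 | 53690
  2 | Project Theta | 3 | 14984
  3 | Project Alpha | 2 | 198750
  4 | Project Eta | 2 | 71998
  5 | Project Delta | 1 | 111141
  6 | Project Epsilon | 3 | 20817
SELECT c.name, p.name AS department, c.hire_year, c.salary FROM employees c JOIN departments p ON c.department_id = p.id

Execution result:
name | department | hire_year | salary
Tina Wilson | IT | 2021 | 44368
Bob Miller | Operations | 2022 | 106756
Jack Davis | Operations | 2019 | 45481
Rose Smith | Operations | 2015 | 129997
David Jones | IT | 2021 | 119061
Grace Miller | Legal | 2021 | 93452
Ivy Jones | IT | 2024 | 122761
Peter Smith | IT | 2018 | 143240
Jack Wilson | Operations | 2019 | 75008
Bob Martinez | HR | 2017 | 125731
David Garcia | IT | 2018 | 123376
Bob Jones | Operations | 2020 | 139835
Alice Garcia | Operations | 2024 | 73876
Quinn Williams | IT | 2022 | 41121
Jack Wilson | Operations | 2022 | 130262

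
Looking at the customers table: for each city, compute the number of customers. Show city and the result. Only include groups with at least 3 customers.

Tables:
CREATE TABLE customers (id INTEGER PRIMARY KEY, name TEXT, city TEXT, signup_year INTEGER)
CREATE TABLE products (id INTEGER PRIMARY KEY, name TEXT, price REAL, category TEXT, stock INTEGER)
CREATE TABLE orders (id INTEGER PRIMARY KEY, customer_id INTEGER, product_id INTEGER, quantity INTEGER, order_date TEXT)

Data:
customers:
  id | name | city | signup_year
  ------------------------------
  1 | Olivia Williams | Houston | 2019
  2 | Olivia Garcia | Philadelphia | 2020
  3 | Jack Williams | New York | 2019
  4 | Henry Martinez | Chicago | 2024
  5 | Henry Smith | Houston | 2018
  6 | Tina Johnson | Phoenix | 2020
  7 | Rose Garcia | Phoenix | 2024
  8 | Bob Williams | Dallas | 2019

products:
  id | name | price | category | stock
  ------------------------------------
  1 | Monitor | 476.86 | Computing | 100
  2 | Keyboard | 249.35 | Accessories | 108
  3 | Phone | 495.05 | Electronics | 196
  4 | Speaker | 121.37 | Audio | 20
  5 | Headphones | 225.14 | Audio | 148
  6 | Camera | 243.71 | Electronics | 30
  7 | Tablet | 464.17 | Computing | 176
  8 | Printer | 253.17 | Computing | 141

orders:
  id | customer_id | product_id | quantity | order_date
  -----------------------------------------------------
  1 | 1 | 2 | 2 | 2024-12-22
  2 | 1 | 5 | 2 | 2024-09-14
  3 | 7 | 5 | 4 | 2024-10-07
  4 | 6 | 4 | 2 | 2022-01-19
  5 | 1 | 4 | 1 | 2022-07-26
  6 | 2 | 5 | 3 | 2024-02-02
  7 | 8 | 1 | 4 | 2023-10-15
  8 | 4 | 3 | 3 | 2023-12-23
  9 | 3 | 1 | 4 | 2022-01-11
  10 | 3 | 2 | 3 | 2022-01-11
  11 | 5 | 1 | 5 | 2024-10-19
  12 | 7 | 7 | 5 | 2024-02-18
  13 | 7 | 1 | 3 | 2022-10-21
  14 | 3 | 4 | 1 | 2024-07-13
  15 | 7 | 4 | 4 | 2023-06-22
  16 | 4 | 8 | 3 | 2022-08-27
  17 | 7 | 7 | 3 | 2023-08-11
SELECT city, COUNT(*) AS n FROM customers GROUP BY city HAVING COUNT(*) >= 3

Execution result:
(no rows)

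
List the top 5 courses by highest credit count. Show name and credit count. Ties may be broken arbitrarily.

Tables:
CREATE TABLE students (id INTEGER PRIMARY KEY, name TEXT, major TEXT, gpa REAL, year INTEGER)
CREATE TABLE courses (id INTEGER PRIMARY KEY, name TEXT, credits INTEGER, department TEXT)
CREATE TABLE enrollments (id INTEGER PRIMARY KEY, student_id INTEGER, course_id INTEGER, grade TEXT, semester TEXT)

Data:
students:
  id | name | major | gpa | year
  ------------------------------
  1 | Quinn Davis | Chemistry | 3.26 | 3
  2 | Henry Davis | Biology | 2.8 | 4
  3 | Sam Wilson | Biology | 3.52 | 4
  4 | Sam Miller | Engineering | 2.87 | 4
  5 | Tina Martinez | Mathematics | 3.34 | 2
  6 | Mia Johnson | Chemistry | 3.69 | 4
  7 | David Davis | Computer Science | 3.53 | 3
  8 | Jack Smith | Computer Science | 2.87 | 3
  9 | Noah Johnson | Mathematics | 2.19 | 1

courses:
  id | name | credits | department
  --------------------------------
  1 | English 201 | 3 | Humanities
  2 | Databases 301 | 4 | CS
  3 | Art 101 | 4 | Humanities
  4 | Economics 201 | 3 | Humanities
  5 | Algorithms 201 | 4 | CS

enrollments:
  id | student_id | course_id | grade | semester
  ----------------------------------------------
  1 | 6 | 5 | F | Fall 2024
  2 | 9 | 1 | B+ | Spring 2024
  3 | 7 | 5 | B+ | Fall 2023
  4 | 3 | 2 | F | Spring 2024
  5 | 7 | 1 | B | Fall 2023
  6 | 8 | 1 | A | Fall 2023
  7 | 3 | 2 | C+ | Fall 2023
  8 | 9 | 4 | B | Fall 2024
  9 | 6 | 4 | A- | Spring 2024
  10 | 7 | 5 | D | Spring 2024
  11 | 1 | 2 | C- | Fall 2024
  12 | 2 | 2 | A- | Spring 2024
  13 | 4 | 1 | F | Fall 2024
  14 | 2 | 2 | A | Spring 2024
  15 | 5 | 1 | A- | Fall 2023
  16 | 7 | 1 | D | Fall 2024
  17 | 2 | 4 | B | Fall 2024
SELECT name, credits FROM courses ORDER BY credits DESC LIMIT 5

Execution result:
name | credits
Databases 301 | 4
Art 101 | 4
Algorithms 201 | 4
English 201 | 3
Economics 201 | 3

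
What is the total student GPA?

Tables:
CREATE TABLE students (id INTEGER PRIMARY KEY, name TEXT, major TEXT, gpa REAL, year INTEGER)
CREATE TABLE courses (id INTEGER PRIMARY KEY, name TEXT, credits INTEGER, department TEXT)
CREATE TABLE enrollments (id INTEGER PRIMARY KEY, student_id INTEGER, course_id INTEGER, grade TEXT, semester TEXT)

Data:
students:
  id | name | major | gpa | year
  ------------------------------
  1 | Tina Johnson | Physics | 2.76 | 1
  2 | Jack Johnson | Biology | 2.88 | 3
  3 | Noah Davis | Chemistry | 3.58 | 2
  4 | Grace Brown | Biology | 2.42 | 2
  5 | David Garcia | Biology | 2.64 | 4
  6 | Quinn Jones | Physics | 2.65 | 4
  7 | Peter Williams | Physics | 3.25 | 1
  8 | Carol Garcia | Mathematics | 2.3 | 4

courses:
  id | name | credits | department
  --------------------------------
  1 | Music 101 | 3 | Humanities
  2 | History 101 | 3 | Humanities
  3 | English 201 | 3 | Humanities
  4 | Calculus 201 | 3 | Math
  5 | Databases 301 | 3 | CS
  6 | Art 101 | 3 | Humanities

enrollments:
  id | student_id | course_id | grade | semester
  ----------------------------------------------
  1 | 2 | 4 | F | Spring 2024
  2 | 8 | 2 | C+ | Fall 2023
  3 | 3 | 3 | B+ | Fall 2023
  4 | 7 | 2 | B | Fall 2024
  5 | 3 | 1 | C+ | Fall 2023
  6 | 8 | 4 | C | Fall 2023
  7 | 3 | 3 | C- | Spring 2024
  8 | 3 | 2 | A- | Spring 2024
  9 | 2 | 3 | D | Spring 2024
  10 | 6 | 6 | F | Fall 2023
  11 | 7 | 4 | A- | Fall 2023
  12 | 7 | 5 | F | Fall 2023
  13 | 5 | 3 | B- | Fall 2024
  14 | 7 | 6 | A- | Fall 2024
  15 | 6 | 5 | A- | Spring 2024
SELECT SUM(gpa) FROM students

Execution result:
22.48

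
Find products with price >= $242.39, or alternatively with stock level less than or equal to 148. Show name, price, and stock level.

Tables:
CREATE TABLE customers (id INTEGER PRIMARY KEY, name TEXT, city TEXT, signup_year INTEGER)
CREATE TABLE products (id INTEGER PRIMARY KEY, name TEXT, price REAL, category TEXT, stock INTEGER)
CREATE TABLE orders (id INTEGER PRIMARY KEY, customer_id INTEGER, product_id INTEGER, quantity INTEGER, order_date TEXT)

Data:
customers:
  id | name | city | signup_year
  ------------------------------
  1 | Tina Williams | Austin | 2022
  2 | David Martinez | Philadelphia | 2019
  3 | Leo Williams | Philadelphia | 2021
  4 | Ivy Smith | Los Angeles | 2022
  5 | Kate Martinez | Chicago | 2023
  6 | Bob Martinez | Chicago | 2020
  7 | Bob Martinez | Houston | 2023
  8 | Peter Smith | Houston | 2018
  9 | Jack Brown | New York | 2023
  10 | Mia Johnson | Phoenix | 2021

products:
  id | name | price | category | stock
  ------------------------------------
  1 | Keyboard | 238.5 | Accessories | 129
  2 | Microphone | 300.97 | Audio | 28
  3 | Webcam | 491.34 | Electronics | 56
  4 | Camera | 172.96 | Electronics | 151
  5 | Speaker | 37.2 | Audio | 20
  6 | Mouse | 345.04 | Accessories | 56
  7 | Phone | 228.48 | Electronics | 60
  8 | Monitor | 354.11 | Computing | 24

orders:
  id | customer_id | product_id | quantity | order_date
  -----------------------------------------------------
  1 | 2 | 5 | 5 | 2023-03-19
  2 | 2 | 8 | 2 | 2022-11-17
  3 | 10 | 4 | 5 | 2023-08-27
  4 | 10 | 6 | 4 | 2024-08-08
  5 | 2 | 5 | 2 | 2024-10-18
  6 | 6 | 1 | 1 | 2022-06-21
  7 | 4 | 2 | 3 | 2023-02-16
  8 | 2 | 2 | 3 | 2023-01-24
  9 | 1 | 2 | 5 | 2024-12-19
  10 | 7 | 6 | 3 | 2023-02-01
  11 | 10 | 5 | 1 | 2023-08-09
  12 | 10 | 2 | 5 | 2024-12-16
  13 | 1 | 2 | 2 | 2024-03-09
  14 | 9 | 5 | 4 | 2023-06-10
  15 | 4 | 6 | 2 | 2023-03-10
SELECT name, price, stock FROM products WHERE price >= 242.39 OR stock <= 148

Execution result:
name | price | stock
Keyboard | 238.50 | 129
Microphone | 300.97 | 28
Webcam | 491.34 | 56
Speaker | 37.20 | 20
Mouse | 345.04 | 56
Phone | 228.48 | 60
Monitor | 354.11 | 24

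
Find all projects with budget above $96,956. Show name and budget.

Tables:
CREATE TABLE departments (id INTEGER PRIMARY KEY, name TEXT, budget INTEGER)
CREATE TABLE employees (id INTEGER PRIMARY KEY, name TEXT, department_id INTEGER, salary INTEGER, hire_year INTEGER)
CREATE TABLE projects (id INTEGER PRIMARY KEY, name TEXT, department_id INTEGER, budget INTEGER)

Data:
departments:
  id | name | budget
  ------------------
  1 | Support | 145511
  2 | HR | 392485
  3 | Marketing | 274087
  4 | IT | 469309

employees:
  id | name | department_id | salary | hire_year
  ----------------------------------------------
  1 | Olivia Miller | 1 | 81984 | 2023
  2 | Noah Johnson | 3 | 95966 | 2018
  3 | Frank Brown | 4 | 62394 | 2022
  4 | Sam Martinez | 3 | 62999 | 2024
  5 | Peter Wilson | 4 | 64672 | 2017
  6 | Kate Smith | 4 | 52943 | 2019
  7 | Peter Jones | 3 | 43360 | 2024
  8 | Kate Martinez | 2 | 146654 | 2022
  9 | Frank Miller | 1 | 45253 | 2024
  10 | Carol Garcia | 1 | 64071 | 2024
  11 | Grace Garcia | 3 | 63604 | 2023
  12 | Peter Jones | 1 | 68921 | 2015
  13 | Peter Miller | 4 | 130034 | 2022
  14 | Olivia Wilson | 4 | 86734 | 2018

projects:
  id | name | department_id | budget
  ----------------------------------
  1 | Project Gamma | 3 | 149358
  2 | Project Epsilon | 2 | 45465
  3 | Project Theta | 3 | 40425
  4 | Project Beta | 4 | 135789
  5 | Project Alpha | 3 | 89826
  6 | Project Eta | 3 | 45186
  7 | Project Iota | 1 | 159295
SELECT name, budget FROM projects WHERE budget > 96956

Execution result:
name | budget
Project Gamma | 149358
Project Beta | 135789
Project Iota | 159295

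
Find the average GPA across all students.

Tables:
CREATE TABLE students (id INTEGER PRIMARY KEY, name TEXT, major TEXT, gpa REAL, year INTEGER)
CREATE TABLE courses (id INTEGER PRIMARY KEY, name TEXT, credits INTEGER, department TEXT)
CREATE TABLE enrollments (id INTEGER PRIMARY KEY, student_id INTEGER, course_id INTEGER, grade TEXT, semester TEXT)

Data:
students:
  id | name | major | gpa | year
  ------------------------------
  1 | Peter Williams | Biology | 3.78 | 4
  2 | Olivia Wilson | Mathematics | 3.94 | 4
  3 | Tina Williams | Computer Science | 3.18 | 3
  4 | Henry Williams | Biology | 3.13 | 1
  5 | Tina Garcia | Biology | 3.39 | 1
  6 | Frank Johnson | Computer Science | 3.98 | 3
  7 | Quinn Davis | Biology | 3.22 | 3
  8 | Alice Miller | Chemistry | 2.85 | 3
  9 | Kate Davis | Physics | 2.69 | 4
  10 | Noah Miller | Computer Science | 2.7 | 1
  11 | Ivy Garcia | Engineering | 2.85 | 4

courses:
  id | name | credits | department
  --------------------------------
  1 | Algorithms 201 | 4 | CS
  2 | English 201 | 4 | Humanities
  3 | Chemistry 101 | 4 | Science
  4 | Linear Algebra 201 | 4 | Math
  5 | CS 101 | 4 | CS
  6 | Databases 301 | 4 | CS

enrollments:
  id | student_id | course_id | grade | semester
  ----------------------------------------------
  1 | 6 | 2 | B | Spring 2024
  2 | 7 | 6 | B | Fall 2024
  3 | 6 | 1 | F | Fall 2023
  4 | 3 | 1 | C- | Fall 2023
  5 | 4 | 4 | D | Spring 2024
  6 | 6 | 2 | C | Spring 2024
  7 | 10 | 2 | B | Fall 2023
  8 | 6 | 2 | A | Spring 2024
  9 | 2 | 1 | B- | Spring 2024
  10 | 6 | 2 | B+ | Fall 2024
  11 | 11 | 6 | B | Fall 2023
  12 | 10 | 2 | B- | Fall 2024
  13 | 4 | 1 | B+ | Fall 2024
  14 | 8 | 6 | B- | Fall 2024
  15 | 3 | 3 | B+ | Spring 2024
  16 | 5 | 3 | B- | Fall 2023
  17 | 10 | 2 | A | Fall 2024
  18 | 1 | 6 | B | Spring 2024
SELECT AVG(gpa) FROM students

Execution result:
3.25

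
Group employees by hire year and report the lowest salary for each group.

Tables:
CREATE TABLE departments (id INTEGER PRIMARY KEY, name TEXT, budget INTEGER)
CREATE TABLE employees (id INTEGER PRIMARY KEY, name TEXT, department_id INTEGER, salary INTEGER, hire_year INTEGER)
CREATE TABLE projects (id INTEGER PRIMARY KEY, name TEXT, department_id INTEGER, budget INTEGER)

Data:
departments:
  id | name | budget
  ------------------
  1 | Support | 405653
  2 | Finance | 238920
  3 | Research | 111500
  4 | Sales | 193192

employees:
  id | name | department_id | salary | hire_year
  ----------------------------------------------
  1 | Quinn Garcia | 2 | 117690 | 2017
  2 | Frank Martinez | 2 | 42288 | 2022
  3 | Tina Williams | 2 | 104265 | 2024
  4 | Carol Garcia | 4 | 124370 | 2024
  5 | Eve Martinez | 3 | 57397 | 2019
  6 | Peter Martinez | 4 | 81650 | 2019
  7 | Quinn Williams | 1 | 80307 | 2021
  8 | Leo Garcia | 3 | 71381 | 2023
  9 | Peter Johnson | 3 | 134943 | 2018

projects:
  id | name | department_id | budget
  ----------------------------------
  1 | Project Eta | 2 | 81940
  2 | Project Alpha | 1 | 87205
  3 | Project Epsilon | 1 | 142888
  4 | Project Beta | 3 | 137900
SELECT hire_year, MIN(salary) AS min_salary FROM employees GROUP BY hire_year

Execution result:
hire_year | min_salary
2017 | 117690
2018 | 134943
2019 | 57397
2021 | 80307
2022 | 42288
2023 | 71381
2024 | 104265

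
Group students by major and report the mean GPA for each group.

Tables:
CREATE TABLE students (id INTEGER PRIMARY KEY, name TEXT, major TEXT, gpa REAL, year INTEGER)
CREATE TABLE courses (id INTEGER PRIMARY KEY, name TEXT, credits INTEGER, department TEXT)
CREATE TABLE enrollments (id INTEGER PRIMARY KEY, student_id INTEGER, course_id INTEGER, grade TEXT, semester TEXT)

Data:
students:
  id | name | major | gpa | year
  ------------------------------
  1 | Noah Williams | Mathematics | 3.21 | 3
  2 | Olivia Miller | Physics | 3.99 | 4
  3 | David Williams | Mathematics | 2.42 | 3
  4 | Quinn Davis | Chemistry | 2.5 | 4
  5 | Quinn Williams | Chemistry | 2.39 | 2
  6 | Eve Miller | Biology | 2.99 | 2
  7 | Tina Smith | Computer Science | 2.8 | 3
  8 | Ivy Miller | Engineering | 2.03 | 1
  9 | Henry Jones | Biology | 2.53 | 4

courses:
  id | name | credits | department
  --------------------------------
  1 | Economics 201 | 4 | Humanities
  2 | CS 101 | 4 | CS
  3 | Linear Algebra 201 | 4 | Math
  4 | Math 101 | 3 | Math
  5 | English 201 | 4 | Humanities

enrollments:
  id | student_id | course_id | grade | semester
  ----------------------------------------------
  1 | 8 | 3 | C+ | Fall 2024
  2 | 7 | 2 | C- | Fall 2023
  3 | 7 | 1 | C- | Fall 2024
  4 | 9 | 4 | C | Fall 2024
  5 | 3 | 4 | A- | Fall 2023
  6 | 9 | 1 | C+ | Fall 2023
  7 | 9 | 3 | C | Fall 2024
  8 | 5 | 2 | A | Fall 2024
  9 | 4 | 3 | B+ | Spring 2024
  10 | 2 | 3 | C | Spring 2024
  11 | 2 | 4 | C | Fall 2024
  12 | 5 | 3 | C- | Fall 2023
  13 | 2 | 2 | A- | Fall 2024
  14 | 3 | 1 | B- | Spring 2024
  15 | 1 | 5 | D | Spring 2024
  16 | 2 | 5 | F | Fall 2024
SELECT major, AVG(gpa) AS avg_gpa FROM students GROUP BY major

Execution result:
major | avg_gpa
Biology | 2.76
Chemistry | 2.45
Computer Science | 2.80
Engineering | 2.03
Mathematics | 2.82
Physics | 3.99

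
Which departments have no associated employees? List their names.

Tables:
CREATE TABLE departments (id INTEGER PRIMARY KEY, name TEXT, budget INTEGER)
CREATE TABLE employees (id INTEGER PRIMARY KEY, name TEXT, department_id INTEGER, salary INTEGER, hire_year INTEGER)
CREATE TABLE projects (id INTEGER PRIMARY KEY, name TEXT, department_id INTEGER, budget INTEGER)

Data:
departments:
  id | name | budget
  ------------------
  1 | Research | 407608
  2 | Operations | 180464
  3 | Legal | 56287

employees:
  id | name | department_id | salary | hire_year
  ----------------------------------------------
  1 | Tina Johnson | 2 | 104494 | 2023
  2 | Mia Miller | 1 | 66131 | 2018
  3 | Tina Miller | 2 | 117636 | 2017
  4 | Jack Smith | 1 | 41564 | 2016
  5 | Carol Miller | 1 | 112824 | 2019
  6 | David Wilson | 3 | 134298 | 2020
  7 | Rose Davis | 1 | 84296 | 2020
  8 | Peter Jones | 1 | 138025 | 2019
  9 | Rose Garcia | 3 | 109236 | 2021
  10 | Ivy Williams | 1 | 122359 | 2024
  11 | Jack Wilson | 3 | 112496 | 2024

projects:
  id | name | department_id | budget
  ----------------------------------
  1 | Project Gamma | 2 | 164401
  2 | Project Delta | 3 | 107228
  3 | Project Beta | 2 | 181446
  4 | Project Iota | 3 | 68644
SELECT p.name FROM departments p LEFT JOIN employees c ON c.department_id = p.id WHERE c.id IS NULL

Execution result:
(no rows)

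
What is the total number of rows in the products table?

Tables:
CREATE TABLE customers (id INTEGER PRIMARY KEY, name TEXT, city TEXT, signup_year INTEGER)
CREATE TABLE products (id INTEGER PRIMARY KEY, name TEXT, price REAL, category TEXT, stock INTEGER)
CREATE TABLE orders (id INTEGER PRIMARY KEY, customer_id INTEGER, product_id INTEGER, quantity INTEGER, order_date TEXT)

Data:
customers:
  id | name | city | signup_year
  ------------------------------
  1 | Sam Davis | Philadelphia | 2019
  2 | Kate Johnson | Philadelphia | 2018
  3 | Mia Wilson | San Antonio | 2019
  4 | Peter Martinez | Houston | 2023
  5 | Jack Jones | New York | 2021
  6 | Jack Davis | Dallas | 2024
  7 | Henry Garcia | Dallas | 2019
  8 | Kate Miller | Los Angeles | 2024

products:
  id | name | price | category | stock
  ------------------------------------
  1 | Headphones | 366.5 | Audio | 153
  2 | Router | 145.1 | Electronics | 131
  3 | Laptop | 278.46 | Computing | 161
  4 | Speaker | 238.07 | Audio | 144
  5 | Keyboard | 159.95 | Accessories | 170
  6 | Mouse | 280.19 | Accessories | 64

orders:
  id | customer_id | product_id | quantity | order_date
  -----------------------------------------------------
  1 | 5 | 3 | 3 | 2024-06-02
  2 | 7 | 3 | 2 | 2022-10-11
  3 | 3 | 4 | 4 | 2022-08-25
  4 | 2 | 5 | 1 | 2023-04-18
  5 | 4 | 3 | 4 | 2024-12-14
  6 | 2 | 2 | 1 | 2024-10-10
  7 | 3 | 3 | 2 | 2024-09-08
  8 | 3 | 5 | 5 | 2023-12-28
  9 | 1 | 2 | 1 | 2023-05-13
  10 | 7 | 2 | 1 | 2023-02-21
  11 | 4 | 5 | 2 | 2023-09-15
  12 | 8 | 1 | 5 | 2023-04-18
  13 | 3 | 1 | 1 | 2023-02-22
SELECT COUNT(*) FROM products

Execution result:
6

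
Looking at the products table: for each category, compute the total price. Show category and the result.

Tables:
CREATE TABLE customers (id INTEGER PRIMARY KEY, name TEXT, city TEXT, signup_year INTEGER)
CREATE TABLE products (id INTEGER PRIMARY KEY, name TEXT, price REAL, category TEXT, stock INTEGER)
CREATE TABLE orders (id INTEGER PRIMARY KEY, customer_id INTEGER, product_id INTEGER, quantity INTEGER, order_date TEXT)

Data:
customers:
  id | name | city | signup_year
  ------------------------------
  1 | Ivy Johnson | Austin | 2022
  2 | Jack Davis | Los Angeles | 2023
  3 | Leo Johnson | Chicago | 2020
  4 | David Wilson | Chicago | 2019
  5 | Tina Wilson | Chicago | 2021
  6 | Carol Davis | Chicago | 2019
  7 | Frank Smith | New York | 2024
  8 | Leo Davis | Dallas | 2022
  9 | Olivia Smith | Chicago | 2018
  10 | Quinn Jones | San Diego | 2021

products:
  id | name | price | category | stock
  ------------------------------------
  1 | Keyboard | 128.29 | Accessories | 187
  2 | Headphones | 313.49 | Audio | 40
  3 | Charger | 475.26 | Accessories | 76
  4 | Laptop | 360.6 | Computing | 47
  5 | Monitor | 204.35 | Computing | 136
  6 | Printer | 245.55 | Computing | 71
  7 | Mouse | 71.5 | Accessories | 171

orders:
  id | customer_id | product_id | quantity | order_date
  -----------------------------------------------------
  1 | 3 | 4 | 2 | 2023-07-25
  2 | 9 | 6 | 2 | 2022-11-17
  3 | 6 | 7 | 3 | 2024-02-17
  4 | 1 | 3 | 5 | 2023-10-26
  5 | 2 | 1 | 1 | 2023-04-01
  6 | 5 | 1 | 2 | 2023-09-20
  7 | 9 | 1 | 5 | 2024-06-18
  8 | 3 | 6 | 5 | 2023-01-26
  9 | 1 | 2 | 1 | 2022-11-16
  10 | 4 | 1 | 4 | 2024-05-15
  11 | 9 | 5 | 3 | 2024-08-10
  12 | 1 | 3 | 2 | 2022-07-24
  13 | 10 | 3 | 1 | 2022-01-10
SELECT category, SUM(price) AS sum_price FROM products GROUP BY category

Execution result:
category | sum_price
Accessories | 675.05
Audio | 313.49
Computing | 810.50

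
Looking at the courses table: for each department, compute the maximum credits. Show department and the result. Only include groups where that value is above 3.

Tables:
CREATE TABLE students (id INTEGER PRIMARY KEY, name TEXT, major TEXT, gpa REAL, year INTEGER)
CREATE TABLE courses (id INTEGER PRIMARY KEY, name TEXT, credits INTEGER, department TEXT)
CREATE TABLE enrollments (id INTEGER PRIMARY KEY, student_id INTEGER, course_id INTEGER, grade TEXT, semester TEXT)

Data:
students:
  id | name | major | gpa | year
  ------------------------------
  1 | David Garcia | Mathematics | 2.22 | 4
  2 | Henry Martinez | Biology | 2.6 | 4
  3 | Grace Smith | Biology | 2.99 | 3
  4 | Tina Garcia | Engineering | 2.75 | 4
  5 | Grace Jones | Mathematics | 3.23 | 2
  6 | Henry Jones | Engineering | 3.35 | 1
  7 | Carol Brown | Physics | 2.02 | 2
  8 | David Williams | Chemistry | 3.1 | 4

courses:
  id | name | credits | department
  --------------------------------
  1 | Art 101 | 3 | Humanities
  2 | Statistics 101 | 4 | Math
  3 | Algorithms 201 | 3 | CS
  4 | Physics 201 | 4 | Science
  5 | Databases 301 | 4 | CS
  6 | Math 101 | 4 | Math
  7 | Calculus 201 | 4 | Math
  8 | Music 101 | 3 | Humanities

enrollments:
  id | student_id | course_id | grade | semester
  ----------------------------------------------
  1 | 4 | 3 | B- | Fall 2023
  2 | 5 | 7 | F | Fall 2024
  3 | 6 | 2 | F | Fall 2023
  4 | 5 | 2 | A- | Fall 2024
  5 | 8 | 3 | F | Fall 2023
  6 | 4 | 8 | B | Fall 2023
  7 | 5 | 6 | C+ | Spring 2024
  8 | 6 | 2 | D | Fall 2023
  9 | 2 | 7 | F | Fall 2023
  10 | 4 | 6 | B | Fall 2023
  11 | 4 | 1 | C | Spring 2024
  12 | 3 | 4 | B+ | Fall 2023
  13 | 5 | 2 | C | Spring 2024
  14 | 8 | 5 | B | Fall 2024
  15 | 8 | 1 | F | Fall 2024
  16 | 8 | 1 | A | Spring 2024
SELECT department, MAX(credits) AS max_credits FROM courses GROUP BY department HAVING MAX(credits) > 3

Execution result:
department | max_credits
CS | 4
Math | 4
Science | 4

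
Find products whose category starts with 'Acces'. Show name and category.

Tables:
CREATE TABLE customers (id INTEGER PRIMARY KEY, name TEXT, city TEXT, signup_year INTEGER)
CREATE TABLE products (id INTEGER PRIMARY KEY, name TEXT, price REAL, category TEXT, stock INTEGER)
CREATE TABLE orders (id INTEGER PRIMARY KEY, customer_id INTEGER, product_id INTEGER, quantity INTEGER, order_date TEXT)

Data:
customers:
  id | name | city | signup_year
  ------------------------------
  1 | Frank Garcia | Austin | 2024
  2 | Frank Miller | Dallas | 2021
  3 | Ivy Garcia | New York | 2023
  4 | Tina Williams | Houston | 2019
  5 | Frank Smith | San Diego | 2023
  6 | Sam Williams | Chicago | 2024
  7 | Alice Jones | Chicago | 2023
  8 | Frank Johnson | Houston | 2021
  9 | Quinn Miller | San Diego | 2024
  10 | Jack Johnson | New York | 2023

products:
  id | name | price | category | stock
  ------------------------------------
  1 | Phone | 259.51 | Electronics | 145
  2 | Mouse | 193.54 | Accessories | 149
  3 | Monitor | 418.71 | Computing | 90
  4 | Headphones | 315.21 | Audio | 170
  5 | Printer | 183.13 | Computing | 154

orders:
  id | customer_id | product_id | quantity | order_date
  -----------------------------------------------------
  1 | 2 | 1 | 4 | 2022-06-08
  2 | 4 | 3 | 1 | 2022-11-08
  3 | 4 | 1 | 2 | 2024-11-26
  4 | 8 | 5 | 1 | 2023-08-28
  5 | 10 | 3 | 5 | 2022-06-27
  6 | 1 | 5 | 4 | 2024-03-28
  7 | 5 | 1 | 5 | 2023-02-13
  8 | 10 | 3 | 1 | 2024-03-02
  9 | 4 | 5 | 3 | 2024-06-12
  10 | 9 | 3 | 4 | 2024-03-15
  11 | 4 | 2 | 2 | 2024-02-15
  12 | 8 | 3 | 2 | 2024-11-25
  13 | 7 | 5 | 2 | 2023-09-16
SELECT name, category FROM products WHERE category LIKE 'Acces%'

Execution result:
name | category
Mouse | Accessories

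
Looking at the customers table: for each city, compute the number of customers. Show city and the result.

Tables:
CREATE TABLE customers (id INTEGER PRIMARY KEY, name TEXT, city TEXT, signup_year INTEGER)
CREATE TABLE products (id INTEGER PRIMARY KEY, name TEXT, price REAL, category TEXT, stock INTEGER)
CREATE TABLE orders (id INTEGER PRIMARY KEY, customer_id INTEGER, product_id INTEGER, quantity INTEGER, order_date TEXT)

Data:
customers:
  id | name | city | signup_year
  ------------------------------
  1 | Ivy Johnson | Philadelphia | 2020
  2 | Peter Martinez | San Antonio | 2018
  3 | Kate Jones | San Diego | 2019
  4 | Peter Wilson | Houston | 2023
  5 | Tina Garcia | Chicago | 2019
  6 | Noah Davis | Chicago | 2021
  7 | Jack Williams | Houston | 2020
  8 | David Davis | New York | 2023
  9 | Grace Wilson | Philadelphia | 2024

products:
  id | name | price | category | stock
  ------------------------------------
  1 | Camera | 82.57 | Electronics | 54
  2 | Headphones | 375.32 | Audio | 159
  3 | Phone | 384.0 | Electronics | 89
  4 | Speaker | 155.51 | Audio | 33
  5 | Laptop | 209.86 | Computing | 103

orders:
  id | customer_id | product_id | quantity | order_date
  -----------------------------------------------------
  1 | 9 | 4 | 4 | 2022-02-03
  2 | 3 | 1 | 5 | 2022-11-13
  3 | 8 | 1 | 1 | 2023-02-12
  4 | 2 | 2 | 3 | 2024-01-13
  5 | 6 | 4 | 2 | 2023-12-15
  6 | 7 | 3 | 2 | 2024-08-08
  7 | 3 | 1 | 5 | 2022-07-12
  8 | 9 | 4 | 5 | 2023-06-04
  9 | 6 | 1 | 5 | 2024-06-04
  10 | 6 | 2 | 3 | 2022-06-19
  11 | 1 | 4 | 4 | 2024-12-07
SELECT city, COUNT(*) AS n FROM customers GROUP BY city

Execution result:
city | n
Chicago | 2
Houston | 2
New York | 1
Philadelphia | 2
San Antonio | 1
San Diego | 1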